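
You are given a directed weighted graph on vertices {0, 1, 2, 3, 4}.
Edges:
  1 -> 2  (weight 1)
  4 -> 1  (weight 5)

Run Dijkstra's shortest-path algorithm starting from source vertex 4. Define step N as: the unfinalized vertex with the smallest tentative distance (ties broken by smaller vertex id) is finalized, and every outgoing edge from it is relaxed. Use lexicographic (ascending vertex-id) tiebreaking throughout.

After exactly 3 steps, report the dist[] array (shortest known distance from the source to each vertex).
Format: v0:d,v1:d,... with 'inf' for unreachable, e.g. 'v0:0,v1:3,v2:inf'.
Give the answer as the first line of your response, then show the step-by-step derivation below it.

v0:inf,v1:5,v2:6,v3:inf,v4:0

step 1: dist = v0:inf,v1:5,v2:inf,v3:inf,v4:0
step 2: dist = v0:inf,v1:5,v2:6,v3:inf,v4:0
step 3: dist = v0:inf,v1:5,v2:6,v3:inf,v4:0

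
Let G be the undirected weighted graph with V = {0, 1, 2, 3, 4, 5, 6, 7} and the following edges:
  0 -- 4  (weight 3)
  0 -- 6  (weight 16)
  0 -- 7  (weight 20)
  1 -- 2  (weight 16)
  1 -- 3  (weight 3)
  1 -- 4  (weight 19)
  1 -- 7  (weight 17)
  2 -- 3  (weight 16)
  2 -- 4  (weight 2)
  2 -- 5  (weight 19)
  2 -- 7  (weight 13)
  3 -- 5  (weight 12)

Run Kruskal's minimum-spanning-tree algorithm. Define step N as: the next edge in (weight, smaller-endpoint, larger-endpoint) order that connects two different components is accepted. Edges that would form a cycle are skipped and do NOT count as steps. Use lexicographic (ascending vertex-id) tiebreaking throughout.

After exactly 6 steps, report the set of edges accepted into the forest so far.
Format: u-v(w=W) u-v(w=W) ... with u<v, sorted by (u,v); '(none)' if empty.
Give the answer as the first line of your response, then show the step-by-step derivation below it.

0-4(w=3) 0-6(w=16) 1-3(w=3) 2-4(w=2) 2-7(w=13) 3-5(w=12)

step 1: add edge 2-4 (w=2); MST = {2-4(w=2)}
step 2: add edge 0-4 (w=3); MST = {0-4(w=3) 2-4(w=2)}
step 3: add edge 1-3 (w=3); MST = {0-4(w=3) 1-3(w=3) 2-4(w=2)}
step 4: add edge 3-5 (w=12); MST = {0-4(w=3) 1-3(w=3) 2-4(w=2) 3-5(w=12)}
step 5: add edge 2-7 (w=13); MST = {0-4(w=3) 1-3(w=3) 2-4(w=2) 2-7(w=13) 3-5(w=12)}
step 6: add edge 0-6 (w=16); MST = {0-4(w=3) 0-6(w=16) 1-3(w=3) 2-4(w=2) 2-7(w=13) 3-5(w=12)}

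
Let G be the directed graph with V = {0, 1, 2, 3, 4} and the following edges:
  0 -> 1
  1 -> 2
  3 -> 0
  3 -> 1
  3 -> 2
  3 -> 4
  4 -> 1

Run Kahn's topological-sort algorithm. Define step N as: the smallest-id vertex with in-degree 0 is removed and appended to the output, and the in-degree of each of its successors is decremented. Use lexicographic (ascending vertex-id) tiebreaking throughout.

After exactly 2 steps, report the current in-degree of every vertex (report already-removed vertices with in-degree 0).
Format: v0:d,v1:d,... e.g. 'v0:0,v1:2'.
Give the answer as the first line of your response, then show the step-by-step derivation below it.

v0:0,v1:1,v2:1,v3:0,v4:0

step 1: output 3; order=[3]; indeg=(0,2,1,0,0)
step 2: output 0; order=[3,0]; indeg=(0,1,1,0,0)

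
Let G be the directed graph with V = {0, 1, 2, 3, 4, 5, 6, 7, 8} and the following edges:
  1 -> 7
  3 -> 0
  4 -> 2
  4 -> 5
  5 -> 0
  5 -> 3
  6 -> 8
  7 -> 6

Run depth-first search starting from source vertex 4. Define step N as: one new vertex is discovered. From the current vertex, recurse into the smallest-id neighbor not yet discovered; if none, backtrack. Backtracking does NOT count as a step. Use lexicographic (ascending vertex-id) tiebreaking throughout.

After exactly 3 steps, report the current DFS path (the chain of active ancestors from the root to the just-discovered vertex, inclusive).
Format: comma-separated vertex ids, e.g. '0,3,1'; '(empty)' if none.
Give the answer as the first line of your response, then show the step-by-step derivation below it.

4,5

step 1: discover 4; path=4; order=4
step 2: discover 2; path=4>2; order=4,2
step 3: discover 5; path=4>5; order=4,2,5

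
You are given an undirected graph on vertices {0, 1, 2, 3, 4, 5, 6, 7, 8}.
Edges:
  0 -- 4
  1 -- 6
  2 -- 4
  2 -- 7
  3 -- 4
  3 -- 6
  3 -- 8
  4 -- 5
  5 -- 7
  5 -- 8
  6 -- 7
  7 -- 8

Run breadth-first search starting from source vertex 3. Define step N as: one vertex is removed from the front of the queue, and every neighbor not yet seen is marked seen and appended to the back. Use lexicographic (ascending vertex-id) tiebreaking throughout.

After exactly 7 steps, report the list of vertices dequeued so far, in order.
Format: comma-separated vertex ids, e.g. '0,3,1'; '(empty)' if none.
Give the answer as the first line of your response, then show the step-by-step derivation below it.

3,4,6,8,0,2,5

step 1: dequeue 3; queue=[4,6,8]; order=3
step 2: dequeue 4; queue=[6,8,0,2,5]; order=3,4
step 3: dequeue 6; queue=[8,0,2,5,1,7]; order=3,4,6
step 4: dequeue 8; queue=[0,2,5,1,7]; order=3,4,6,8
step 5: dequeue 0; queue=[2,5,1,7]; order=3,4,6,8,0
step 6: dequeue 2; queue=[5,1,7]; order=3,4,6,8,0,2
step 7: dequeue 5; queue=[1,7]; order=3,4,6,8,0,2,5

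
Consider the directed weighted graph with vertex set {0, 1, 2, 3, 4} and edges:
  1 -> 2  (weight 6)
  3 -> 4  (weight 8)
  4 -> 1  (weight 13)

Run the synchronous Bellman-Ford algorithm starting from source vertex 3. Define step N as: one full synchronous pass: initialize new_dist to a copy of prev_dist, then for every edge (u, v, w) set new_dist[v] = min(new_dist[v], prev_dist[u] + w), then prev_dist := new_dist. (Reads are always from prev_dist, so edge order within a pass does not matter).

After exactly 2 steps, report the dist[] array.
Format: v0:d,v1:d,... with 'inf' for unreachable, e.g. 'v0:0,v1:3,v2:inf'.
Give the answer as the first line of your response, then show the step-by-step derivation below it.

v0:inf,v1:21,v2:inf,v3:0,v4:8

step 1: dist = v0:inf,v1:inf,v2:inf,v3:0,v4:8
step 2: dist = v0:inf,v1:21,v2:inf,v3:0,v4:8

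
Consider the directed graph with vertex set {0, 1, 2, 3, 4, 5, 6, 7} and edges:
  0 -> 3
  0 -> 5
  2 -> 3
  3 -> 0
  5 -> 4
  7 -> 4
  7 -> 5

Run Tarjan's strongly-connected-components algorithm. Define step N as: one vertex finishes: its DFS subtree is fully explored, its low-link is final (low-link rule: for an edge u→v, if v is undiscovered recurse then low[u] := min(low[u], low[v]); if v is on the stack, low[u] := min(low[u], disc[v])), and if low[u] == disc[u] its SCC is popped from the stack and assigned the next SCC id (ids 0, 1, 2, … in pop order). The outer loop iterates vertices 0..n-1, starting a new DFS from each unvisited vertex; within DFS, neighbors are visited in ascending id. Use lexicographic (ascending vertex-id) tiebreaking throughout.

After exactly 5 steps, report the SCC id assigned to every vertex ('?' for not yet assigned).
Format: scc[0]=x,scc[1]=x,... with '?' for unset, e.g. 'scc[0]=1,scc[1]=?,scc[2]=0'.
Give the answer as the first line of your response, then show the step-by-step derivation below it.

scc[0]=2,scc[1]=3,scc[2]=?,scc[3]=2,scc[4]=0,scc[5]=1,scc[6]=?,scc[7]=?

step 1: low=(low[0]=0,low[1]=?,low[2]=?,low[3]=0,low[4]=?,low[5]=?,low[6]=?,low[7]=?); scc=(scc[0]=?,scc[1]=?,scc[2]=?,scc[3]=?,scc[4]=?,scc[5]=?,scc[6]=?,scc[7]=?)
step 2: low=(low[0]=0,low[1]=?,low[2]=?,low[3]=0,low[4]=3,low[5]=2,low[6]=?,low[7]=?); scc=(scc[0]=?,scc[1]=?,scc[2]=?,scc[3]=?,scc[4]=0,scc[5]=?,scc[6]=?,scc[7]=?)
step 3: low=(low[0]=0,low[1]=?,low[2]=?,low[3]=0,low[4]=3,low[5]=2,low[6]=?,low[7]=?); scc=(scc[0]=?,scc[1]=?,scc[2]=?,scc[3]=?,scc[4]=0,scc[5]=1,scc[6]=?,scc[7]=?)
step 4: low=(low[0]=0,low[1]=?,low[2]=?,low[3]=0,low[4]=3,low[5]=2,low[6]=?,low[7]=?); scc=(scc[0]=2,scc[1]=?,scc[2]=?,scc[3]=2,scc[4]=0,scc[5]=1,scc[6]=?,scc[7]=?)
step 5: low=(low[0]=0,low[1]=4,low[2]=?,low[3]=0,low[4]=3,low[5]=2,low[6]=?,low[7]=?); scc=(scc[0]=2,scc[1]=3,scc[2]=?,scc[3]=2,scc[4]=0,scc[5]=1,scc[6]=?,scc[7]=?)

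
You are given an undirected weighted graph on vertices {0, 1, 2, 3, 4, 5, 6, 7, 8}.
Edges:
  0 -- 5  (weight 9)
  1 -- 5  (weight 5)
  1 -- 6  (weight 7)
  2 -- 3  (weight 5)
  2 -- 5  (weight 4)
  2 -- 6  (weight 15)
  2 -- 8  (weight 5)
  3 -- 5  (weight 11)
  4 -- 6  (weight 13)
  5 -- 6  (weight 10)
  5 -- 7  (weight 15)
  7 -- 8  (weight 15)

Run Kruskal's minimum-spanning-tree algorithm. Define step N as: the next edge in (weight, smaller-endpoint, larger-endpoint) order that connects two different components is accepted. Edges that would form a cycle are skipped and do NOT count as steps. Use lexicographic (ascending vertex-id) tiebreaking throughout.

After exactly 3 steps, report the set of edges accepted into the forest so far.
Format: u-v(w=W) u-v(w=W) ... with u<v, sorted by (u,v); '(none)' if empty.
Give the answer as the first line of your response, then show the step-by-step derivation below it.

1-5(w=5) 2-3(w=5) 2-5(w=4)

step 1: add edge 2-5 (w=4); MST = {2-5(w=4)}
step 2: add edge 1-5 (w=5); MST = {1-5(w=5) 2-5(w=4)}
step 3: add edge 2-3 (w=5); MST = {1-5(w=5) 2-3(w=5) 2-5(w=4)}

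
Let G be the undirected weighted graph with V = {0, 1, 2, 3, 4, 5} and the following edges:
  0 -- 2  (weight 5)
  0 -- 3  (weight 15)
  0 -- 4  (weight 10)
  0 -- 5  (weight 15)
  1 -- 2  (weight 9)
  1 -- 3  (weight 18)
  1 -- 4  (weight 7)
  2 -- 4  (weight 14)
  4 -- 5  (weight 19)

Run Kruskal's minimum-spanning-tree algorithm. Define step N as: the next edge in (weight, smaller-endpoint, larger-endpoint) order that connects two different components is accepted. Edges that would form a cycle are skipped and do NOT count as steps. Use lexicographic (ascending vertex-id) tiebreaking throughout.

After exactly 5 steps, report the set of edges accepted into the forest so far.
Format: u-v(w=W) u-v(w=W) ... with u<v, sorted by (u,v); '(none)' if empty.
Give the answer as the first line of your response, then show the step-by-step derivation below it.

0-2(w=5) 0-3(w=15) 0-5(w=15) 1-2(w=9) 1-4(w=7)

step 1: add edge 0-2 (w=5); MST = {0-2(w=5)}
step 2: add edge 1-4 (w=7); MST = {0-2(w=5) 1-4(w=7)}
step 3: add edge 1-2 (w=9); MST = {0-2(w=5) 1-2(w=9) 1-4(w=7)}
step 4: add edge 0-3 (w=15); MST = {0-2(w=5) 0-3(w=15) 1-2(w=9) 1-4(w=7)}
step 5: add edge 0-5 (w=15); MST = {0-2(w=5) 0-3(w=15) 0-5(w=15) 1-2(w=9) 1-4(w=7)}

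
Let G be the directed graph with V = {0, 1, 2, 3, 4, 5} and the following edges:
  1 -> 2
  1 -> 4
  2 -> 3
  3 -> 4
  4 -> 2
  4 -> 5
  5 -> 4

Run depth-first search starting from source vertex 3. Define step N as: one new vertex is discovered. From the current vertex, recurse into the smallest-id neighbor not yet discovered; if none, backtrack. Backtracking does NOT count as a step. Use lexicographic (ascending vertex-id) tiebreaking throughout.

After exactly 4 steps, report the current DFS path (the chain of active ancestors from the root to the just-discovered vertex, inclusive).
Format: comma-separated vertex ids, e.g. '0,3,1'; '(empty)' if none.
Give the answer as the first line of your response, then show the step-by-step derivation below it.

3,4,5

step 1: discover 3; path=3; order=3
step 2: discover 4; path=3>4; order=3,4
step 3: discover 2; path=3>4>2; order=3,4,2
step 4: discover 5; path=3>4>5; order=3,4,2,5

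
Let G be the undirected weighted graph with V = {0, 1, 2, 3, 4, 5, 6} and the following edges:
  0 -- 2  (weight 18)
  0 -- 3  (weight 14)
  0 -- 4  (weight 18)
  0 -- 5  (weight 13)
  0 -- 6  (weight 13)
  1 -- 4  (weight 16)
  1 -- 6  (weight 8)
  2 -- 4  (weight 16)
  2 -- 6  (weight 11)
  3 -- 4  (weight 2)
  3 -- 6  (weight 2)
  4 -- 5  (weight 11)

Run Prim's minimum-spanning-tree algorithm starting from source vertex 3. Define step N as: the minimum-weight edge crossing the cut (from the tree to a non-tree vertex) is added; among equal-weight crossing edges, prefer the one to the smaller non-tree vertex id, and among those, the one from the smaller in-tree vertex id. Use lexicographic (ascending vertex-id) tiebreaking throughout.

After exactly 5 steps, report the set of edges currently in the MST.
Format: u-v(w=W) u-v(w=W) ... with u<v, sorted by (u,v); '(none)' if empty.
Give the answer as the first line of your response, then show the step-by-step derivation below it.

1-6(w=8) 2-6(w=11) 3-4(w=2) 3-6(w=2) 4-5(w=11)

step 1: add edge 3-4 (w=2); MST = {3-4(w=2)}
step 2: add edge 3-6 (w=2); MST = {3-4(w=2) 3-6(w=2)}
step 3: add edge 1-6 (w=8); MST = {1-6(w=8) 3-4(w=2) 3-6(w=2)}
step 4: add edge 2-6 (w=11); MST = {1-6(w=8) 2-6(w=11) 3-4(w=2) 3-6(w=2)}
step 5: add edge 4-5 (w=11); MST = {1-6(w=8) 2-6(w=11) 3-4(w=2) 3-6(w=2) 4-5(w=11)}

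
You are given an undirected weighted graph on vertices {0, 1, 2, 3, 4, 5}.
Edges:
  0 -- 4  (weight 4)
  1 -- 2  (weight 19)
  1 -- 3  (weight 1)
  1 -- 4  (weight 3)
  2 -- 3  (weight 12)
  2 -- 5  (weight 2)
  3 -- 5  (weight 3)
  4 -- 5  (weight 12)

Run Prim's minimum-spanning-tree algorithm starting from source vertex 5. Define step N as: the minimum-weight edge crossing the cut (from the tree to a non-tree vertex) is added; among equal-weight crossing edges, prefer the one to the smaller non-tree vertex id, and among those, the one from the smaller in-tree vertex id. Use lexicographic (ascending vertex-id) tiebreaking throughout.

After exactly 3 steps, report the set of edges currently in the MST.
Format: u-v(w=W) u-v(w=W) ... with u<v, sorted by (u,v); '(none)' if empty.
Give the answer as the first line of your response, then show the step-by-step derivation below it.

1-3(w=1) 2-5(w=2) 3-5(w=3)

step 1: add edge 2-5 (w=2); MST = {2-5(w=2)}
step 2: add edge 3-5 (w=3); MST = {2-5(w=2) 3-5(w=3)}
step 3: add edge 1-3 (w=1); MST = {1-3(w=1) 2-5(w=2) 3-5(w=3)}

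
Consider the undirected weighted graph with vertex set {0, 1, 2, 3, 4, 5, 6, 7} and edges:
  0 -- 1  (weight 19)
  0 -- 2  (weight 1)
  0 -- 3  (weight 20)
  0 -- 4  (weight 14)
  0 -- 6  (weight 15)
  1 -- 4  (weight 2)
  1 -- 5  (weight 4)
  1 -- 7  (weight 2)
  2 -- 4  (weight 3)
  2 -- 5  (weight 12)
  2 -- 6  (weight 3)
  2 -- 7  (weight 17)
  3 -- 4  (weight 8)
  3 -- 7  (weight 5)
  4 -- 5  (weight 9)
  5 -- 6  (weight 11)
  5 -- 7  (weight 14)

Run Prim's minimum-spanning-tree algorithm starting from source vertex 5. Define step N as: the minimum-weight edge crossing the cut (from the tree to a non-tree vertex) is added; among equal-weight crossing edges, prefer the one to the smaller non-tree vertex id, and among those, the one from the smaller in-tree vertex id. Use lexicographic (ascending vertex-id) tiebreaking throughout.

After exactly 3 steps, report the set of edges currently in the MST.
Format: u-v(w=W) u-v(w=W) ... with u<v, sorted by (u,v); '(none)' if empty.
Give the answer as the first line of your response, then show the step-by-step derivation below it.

1-4(w=2) 1-5(w=4) 1-7(w=2)

step 1: add edge 1-5 (w=4); MST = {1-5(w=4)}
step 2: add edge 1-4 (w=2); MST = {1-4(w=2) 1-5(w=4)}
step 3: add edge 1-7 (w=2); MST = {1-4(w=2) 1-5(w=4) 1-7(w=2)}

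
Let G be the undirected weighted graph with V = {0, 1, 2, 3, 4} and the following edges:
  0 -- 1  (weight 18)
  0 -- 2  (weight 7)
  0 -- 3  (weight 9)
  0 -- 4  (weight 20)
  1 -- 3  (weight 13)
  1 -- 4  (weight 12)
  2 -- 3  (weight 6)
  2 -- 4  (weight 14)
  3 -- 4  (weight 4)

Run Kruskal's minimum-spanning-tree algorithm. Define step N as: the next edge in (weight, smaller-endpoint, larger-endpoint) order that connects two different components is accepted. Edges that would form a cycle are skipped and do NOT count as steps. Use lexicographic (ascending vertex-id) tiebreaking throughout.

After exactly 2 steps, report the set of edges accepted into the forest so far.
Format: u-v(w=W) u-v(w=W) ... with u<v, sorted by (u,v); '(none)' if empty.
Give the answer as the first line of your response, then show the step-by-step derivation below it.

2-3(w=6) 3-4(w=4)

step 1: add edge 3-4 (w=4); MST = {3-4(w=4)}
step 2: add edge 2-3 (w=6); MST = {2-3(w=6) 3-4(w=4)}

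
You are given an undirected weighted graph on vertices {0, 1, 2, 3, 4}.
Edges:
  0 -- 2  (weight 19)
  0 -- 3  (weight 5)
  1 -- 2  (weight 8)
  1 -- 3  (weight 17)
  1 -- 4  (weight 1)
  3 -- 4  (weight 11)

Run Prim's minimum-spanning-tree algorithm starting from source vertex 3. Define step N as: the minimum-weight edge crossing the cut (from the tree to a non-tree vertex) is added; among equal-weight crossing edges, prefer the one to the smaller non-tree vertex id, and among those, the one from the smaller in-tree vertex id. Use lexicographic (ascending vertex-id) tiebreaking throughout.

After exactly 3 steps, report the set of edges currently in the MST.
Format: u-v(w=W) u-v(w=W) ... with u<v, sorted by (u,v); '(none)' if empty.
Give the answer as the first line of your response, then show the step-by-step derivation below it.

0-3(w=5) 1-4(w=1) 3-4(w=11)

step 1: add edge 0-3 (w=5); MST = {0-3(w=5)}
step 2: add edge 3-4 (w=11); MST = {0-3(w=5) 3-4(w=11)}
step 3: add edge 1-4 (w=1); MST = {0-3(w=5) 1-4(w=1) 3-4(w=11)}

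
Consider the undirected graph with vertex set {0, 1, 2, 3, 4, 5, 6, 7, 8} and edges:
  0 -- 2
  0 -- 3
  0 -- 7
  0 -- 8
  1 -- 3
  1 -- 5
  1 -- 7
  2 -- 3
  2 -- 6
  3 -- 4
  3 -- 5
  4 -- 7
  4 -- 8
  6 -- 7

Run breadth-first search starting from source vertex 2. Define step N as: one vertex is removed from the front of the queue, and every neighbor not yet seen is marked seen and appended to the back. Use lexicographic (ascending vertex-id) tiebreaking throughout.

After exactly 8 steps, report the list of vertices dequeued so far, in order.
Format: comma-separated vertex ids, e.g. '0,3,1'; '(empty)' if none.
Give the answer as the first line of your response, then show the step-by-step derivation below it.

2,0,3,6,7,8,1,4

step 1: dequeue 2; queue=[0,3,6]; order=2
step 2: dequeue 0; queue=[3,6,7,8]; order=2,0
step 3: dequeue 3; queue=[6,7,8,1,4,5]; order=2,0,3
step 4: dequeue 6; queue=[7,8,1,4,5]; order=2,0,3,6
step 5: dequeue 7; queue=[8,1,4,5]; order=2,0,3,6,7
step 6: dequeue 8; queue=[1,4,5]; order=2,0,3,6,7,8
step 7: dequeue 1; queue=[4,5]; order=2,0,3,6,7,8,1
step 8: dequeue 4; queue=[5]; order=2,0,3,6,7,8,1,4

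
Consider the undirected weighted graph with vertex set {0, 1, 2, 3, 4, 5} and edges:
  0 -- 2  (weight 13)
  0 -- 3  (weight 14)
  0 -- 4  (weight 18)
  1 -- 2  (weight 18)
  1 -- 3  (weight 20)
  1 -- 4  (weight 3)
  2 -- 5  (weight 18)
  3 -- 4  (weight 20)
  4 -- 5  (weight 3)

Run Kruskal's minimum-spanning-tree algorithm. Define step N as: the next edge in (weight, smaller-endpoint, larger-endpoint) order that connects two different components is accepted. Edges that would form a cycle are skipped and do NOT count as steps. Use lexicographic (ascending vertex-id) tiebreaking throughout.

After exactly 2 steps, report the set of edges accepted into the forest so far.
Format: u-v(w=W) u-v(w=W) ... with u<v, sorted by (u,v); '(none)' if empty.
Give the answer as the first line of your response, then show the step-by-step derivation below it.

1-4(w=3) 4-5(w=3)

step 1: add edge 1-4 (w=3); MST = {1-4(w=3)}
step 2: add edge 4-5 (w=3); MST = {1-4(w=3) 4-5(w=3)}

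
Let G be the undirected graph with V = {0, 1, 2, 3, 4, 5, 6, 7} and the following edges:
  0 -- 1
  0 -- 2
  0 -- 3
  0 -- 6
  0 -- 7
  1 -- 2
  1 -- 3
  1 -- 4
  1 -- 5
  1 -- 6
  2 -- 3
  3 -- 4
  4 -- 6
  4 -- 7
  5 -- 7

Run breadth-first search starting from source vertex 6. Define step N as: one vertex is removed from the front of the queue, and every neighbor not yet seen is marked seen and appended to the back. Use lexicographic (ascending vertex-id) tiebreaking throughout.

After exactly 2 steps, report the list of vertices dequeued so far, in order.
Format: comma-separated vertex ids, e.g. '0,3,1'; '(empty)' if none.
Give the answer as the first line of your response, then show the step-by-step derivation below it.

6,0

step 1: dequeue 6; queue=[0,1,4]; order=6
step 2: dequeue 0; queue=[1,4,2,3,7]; order=6,0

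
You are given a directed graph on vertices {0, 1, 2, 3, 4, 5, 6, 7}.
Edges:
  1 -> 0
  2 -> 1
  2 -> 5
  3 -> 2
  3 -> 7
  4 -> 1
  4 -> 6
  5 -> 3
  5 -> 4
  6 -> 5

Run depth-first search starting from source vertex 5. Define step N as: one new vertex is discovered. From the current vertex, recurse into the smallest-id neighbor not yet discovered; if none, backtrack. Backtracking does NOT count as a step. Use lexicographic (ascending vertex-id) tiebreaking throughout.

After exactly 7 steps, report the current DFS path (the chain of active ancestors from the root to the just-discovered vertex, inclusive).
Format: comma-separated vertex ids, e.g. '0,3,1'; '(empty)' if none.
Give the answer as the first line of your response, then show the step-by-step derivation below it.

5,4

step 1: discover 5; path=5; order=5
step 2: discover 3; path=5>3; order=5,3
step 3: discover 2; path=5>3>2; order=5,3,2
step 4: discover 1; path=5>3>2>1; order=5,3,2,1
step 5: discover 0; path=5>3>2>1>0; order=5,3,2,1,0
step 6: discover 7; path=5>3>7; order=5,3,2,1,0,7
step 7: discover 4; path=5>4; order=5,3,2,1,0,7,4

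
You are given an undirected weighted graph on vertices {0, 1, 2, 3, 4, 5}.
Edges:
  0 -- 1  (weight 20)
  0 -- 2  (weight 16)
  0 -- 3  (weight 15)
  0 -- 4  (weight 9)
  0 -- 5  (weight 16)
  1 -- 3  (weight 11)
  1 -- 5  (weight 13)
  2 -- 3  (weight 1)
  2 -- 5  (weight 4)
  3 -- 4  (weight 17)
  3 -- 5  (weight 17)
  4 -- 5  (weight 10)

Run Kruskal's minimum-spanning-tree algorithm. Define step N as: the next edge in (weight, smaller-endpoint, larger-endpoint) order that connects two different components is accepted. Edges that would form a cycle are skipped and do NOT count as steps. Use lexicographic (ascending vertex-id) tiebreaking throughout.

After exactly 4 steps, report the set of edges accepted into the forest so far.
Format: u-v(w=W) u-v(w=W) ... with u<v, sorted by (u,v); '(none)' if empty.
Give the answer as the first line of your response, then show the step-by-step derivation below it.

0-4(w=9) 2-3(w=1) 2-5(w=4) 4-5(w=10)

step 1: add edge 2-3 (w=1); MST = {2-3(w=1)}
step 2: add edge 2-5 (w=4); MST = {2-3(w=1) 2-5(w=4)}
step 3: add edge 0-4 (w=9); MST = {0-4(w=9) 2-3(w=1) 2-5(w=4)}
step 4: add edge 4-5 (w=10); MST = {0-4(w=9) 2-3(w=1) 2-5(w=4) 4-5(w=10)}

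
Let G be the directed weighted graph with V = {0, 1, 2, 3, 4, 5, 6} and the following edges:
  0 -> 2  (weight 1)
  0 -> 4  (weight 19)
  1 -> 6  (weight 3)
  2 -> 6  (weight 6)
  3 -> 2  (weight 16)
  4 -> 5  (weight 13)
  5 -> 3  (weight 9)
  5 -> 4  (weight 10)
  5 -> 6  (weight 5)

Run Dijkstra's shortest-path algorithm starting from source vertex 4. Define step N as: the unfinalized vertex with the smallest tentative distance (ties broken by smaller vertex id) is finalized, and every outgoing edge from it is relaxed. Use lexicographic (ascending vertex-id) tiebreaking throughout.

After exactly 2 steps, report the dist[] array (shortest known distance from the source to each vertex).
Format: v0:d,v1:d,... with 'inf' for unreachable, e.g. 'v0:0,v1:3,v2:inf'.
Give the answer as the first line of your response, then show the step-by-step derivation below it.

v0:inf,v1:inf,v2:inf,v3:22,v4:0,v5:13,v6:18

step 1: dist = v0:inf,v1:inf,v2:inf,v3:inf,v4:0,v5:13,v6:inf
step 2: dist = v0:inf,v1:inf,v2:inf,v3:22,v4:0,v5:13,v6:18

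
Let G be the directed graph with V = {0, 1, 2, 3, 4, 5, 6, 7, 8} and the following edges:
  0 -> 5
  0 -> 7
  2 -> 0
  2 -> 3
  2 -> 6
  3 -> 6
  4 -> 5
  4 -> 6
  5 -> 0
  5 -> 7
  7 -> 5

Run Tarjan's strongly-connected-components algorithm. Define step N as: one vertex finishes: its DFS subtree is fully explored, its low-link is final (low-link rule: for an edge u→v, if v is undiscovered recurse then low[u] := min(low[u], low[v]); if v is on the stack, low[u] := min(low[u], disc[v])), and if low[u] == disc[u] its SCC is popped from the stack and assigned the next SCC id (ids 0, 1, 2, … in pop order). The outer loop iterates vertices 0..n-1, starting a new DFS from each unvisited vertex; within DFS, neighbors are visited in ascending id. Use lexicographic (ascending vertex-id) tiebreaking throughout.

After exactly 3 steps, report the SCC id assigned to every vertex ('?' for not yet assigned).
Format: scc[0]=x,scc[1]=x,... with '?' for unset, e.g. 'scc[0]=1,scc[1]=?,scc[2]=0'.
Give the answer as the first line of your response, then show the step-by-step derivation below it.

scc[0]=0,scc[1]=?,scc[2]=?,scc[3]=?,scc[4]=?,scc[5]=0,scc[6]=?,scc[7]=0,scc[8]=?

step 1: low=(low[0]=0,low[1]=?,low[2]=?,low[3]=?,low[4]=?,low[5]=0,low[6]=?,low[7]=1,low[8]=?); scc=(scc[0]=?,scc[1]=?,scc[2]=?,scc[3]=?,scc[4]=?,scc[5]=?,scc[6]=?,scc[7]=?,scc[8]=?)
step 2: low=(low[0]=0,low[1]=?,low[2]=?,low[3]=?,low[4]=?,low[5]=0,low[6]=?,low[7]=1,low[8]=?); scc=(scc[0]=?,scc[1]=?,scc[2]=?,scc[3]=?,scc[4]=?,scc[5]=?,scc[6]=?,scc[7]=?,scc[8]=?)
step 3: low=(low[0]=0,low[1]=?,low[2]=?,low[3]=?,low[4]=?,low[5]=0,low[6]=?,low[7]=1,low[8]=?); scc=(scc[0]=0,scc[1]=?,scc[2]=?,scc[3]=?,scc[4]=?,scc[5]=0,scc[6]=?,scc[7]=0,scc[8]=?)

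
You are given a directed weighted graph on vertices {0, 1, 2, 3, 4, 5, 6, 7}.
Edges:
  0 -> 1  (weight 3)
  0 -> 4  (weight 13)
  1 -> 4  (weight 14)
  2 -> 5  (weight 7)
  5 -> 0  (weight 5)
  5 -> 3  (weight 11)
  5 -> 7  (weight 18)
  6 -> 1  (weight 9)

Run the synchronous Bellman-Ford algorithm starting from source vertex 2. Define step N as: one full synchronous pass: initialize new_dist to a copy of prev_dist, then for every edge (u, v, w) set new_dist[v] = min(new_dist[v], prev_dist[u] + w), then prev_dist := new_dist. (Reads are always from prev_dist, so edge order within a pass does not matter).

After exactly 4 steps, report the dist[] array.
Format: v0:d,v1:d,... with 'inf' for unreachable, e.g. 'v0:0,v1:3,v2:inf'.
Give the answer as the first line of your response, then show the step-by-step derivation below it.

v0:12,v1:15,v2:0,v3:18,v4:25,v5:7,v6:inf,v7:25

step 1: dist = v0:inf,v1:inf,v2:0,v3:inf,v4:inf,v5:7,v6:inf,v7:inf
step 2: dist = v0:12,v1:inf,v2:0,v3:18,v4:inf,v5:7,v6:inf,v7:25
step 3: dist = v0:12,v1:15,v2:0,v3:18,v4:25,v5:7,v6:inf,v7:25
step 4: dist = v0:12,v1:15,v2:0,v3:18,v4:25,v5:7,v6:inf,v7:25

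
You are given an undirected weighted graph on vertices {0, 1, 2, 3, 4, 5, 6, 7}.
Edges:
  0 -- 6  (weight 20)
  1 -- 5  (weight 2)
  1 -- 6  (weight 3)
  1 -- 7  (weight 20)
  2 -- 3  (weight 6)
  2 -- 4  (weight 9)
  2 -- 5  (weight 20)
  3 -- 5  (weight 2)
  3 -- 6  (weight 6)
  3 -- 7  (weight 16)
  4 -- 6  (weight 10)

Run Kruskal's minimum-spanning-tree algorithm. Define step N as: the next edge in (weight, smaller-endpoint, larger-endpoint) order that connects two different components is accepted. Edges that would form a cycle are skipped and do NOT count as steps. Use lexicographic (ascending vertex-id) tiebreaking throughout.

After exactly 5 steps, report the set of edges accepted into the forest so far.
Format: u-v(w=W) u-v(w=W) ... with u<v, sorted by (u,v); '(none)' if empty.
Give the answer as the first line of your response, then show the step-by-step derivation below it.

1-5(w=2) 1-6(w=3) 2-3(w=6) 2-4(w=9) 3-5(w=2)

step 1: add edge 1-5 (w=2); MST = {1-5(w=2)}
step 2: add edge 3-5 (w=2); MST = {1-5(w=2) 3-5(w=2)}
step 3: add edge 1-6 (w=3); MST = {1-5(w=2) 1-6(w=3) 3-5(w=2)}
step 4: add edge 2-3 (w=6); MST = {1-5(w=2) 1-6(w=3) 2-3(w=6) 3-5(w=2)}
step 5: add edge 2-4 (w=9); MST = {1-5(w=2) 1-6(w=3) 2-3(w=6) 2-4(w=9) 3-5(w=2)}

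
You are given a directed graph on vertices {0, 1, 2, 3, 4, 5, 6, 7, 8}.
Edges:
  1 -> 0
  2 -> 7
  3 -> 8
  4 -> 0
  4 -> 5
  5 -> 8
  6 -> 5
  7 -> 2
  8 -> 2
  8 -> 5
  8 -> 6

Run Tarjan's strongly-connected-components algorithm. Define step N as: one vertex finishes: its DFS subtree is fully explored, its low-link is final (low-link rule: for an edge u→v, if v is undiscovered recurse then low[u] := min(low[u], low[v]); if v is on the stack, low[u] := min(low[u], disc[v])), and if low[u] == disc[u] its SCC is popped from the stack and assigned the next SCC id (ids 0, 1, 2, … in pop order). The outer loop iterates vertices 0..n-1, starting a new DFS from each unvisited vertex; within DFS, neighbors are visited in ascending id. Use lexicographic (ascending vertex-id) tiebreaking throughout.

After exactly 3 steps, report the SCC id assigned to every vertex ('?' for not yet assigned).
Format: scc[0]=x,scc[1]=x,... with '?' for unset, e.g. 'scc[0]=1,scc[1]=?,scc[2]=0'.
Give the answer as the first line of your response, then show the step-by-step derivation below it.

scc[0]=0,scc[1]=1,scc[2]=?,scc[3]=?,scc[4]=?,scc[5]=?,scc[6]=?,scc[7]=?,scc[8]=?

step 1: low=(low[0]=0,low[1]=?,low[2]=?,low[3]=?,low[4]=?,low[5]=?,low[6]=?,low[7]=?,low[8]=?); scc=(scc[0]=0,scc[1]=?,scc[2]=?,scc[3]=?,scc[4]=?,scc[5]=?,scc[6]=?,scc[7]=?,scc[8]=?)
step 2: low=(low[0]=0,low[1]=1,low[2]=?,low[3]=?,low[4]=?,low[5]=?,low[6]=?,low[7]=?,low[8]=?); scc=(scc[0]=0,scc[1]=1,scc[2]=?,scc[3]=?,scc[4]=?,scc[5]=?,scc[6]=?,scc[7]=?,scc[8]=?)
step 3: low=(low[0]=0,low[1]=1,low[2]=2,low[3]=?,low[4]=?,low[5]=?,low[6]=?,low[7]=2,low[8]=?); scc=(scc[0]=0,scc[1]=1,scc[2]=?,scc[3]=?,scc[4]=?,scc[5]=?,scc[6]=?,scc[7]=?,scc[8]=?)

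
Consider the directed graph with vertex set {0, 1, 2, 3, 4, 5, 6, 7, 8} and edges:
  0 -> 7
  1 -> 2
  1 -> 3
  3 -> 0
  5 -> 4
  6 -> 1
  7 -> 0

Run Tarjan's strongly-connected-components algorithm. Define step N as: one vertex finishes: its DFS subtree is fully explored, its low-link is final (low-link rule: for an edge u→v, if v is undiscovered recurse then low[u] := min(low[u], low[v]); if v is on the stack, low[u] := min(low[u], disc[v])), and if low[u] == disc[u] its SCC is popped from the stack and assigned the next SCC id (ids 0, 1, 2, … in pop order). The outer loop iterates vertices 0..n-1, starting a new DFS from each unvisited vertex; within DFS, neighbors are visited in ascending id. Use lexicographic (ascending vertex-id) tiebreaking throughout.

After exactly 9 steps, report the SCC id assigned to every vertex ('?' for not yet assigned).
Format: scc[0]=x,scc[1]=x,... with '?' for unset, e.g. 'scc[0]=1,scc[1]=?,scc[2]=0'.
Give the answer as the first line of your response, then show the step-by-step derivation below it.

scc[0]=0,scc[1]=3,scc[2]=1,scc[3]=2,scc[4]=4,scc[5]=5,scc[6]=6,scc[7]=0,scc[8]=7

step 1: low=(low[0]=0,low[1]=?,low[2]=?,low[3]=?,low[4]=?,low[5]=?,low[6]=?,low[7]=0,low[8]=?); scc=(scc[0]=?,scc[1]=?,scc[2]=?,scc[3]=?,scc[4]=?,scc[5]=?,scc[6]=?,scc[7]=?,scc[8]=?)
step 2: low=(low[0]=0,low[1]=?,low[2]=?,low[3]=?,low[4]=?,low[5]=?,low[6]=?,low[7]=0,low[8]=?); scc=(scc[0]=0,scc[1]=?,scc[2]=?,scc[3]=?,scc[4]=?,scc[5]=?,scc[6]=?,scc[7]=0,scc[8]=?)
step 3: low=(low[0]=0,low[1]=2,low[2]=3,low[3]=?,low[4]=?,low[5]=?,low[6]=?,low[7]=0,low[8]=?); scc=(scc[0]=0,scc[1]=?,scc[2]=1,scc[3]=?,scc[4]=?,scc[5]=?,scc[6]=?,scc[7]=0,scc[8]=?)
step 4: low=(low[0]=0,low[1]=2,low[2]=3,low[3]=4,low[4]=?,low[5]=?,low[6]=?,low[7]=0,low[8]=?); scc=(scc[0]=0,scc[1]=?,scc[2]=1,scc[3]=2,scc[4]=?,scc[5]=?,scc[6]=?,scc[7]=0,scc[8]=?)
step 5: low=(low[0]=0,low[1]=2,low[2]=3,low[3]=4,low[4]=?,low[5]=?,low[6]=?,low[7]=0,low[8]=?); scc=(scc[0]=0,scc[1]=3,scc[2]=1,scc[3]=2,scc[4]=?,scc[5]=?,scc[6]=?,scc[7]=0,scc[8]=?)
step 6: low=(low[0]=0,low[1]=2,low[2]=3,low[3]=4,low[4]=5,low[5]=?,low[6]=?,low[7]=0,low[8]=?); scc=(scc[0]=0,scc[1]=3,scc[2]=1,scc[3]=2,scc[4]=4,scc[5]=?,scc[6]=?,scc[7]=0,scc[8]=?)
step 7: low=(low[0]=0,low[1]=2,low[2]=3,low[3]=4,low[4]=5,low[5]=6,low[6]=?,low[7]=0,low[8]=?); scc=(scc[0]=0,scc[1]=3,scc[2]=1,scc[3]=2,scc[4]=4,scc[5]=5,scc[6]=?,scc[7]=0,scc[8]=?)
step 8: low=(low[0]=0,low[1]=2,low[2]=3,low[3]=4,low[4]=5,low[5]=6,low[6]=7,low[7]=0,low[8]=?); scc=(scc[0]=0,scc[1]=3,scc[2]=1,scc[3]=2,scc[4]=4,scc[5]=5,scc[6]=6,scc[7]=0,scc[8]=?)
step 9: low=(low[0]=0,low[1]=2,low[2]=3,low[3]=4,low[4]=5,low[5]=6,low[6]=7,low[7]=0,low[8]=8); scc=(scc[0]=0,scc[1]=3,scc[2]=1,scc[3]=2,scc[4]=4,scc[5]=5,scc[6]=6,scc[7]=0,scc[8]=7)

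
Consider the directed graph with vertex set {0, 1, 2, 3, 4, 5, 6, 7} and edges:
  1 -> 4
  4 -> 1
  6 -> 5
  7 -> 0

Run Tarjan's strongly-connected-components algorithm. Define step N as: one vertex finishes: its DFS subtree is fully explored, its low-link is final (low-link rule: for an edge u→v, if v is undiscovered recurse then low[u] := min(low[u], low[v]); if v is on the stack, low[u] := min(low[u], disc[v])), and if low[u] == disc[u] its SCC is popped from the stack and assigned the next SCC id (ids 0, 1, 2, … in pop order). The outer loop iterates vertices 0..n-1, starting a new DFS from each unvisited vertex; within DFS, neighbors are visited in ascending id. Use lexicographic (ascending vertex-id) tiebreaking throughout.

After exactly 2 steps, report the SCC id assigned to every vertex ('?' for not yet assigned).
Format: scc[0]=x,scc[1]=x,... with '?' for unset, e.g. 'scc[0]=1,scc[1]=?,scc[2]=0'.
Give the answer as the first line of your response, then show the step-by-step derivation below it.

scc[0]=0,scc[1]=?,scc[2]=?,scc[3]=?,scc[4]=?,scc[5]=?,scc[6]=?,scc[7]=?

step 1: low=(low[0]=0,low[1]=?,low[2]=?,low[3]=?,low[4]=?,low[5]=?,low[6]=?,low[7]=?); scc=(scc[0]=0,scc[1]=?,scc[2]=?,scc[3]=?,scc[4]=?,scc[5]=?,scc[6]=?,scc[7]=?)
step 2: low=(low[0]=0,low[1]=1,low[2]=?,low[3]=?,low[4]=1,low[5]=?,low[6]=?,low[7]=?); scc=(scc[0]=0,scc[1]=?,scc[2]=?,scc[3]=?,scc[4]=?,scc[5]=?,scc[6]=?,scc[7]=?)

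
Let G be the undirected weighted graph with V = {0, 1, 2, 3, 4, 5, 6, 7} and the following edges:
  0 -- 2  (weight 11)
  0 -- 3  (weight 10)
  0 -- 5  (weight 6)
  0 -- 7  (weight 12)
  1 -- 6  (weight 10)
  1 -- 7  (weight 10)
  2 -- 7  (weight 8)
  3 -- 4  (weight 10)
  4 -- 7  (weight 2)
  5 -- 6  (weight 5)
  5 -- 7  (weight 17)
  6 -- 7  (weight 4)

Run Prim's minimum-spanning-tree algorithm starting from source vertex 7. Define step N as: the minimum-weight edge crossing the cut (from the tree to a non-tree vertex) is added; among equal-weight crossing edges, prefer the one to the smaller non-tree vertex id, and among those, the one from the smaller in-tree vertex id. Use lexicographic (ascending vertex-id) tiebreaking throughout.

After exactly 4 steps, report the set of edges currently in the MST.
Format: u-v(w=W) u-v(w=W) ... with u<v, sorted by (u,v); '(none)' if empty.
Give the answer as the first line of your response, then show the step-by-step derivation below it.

0-5(w=6) 4-7(w=2) 5-6(w=5) 6-7(w=4)

step 1: add edge 4-7 (w=2); MST = {4-7(w=2)}
step 2: add edge 6-7 (w=4); MST = {4-7(w=2) 6-7(w=4)}
step 3: add edge 5-6 (w=5); MST = {4-7(w=2) 5-6(w=5) 6-7(w=4)}
step 4: add edge 0-5 (w=6); MST = {0-5(w=6) 4-7(w=2) 5-6(w=5) 6-7(w=4)}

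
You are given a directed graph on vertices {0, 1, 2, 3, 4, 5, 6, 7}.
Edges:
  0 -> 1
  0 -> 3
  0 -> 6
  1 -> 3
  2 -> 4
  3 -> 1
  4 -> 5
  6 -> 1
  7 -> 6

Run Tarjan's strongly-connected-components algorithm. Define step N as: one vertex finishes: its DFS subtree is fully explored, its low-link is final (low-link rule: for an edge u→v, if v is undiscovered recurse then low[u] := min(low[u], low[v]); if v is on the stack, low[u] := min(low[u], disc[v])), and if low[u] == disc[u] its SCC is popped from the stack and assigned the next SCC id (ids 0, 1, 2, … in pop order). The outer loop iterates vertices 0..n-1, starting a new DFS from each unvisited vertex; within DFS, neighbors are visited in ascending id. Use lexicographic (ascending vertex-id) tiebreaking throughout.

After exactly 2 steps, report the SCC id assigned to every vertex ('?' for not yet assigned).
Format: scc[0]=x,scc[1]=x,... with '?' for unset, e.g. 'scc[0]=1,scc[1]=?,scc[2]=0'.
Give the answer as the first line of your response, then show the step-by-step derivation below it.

scc[0]=?,scc[1]=0,scc[2]=?,scc[3]=0,scc[4]=?,scc[5]=?,scc[6]=?,scc[7]=?

step 1: low=(low[0]=0,low[1]=1,low[2]=?,low[3]=1,low[4]=?,low[5]=?,low[6]=?,low[7]=?); scc=(scc[0]=?,scc[1]=?,scc[2]=?,scc[3]=?,scc[4]=?,scc[5]=?,scc[6]=?,scc[7]=?)
step 2: low=(low[0]=0,low[1]=1,low[2]=?,low[3]=1,low[4]=?,low[5]=?,low[6]=?,low[7]=?); scc=(scc[0]=?,scc[1]=0,scc[2]=?,scc[3]=0,scc[4]=?,scc[5]=?,scc[6]=?,scc[7]=?)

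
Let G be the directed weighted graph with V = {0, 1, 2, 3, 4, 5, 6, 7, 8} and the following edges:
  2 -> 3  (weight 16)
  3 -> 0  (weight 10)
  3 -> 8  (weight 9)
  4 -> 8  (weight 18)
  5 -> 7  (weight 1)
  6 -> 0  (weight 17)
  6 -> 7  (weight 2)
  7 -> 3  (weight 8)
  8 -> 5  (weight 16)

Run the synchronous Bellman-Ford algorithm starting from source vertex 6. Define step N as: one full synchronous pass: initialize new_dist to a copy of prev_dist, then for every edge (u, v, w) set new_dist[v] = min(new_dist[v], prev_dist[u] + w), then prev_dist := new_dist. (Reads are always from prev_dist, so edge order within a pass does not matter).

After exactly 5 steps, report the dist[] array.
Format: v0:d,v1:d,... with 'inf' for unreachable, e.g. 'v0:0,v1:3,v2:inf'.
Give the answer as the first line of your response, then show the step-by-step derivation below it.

v0:17,v1:inf,v2:inf,v3:10,v4:inf,v5:35,v6:0,v7:2,v8:19

step 1: dist = v0:17,v1:inf,v2:inf,v3:inf,v4:inf,v5:inf,v6:0,v7:2,v8:inf
step 2: dist = v0:17,v1:inf,v2:inf,v3:10,v4:inf,v5:inf,v6:0,v7:2,v8:inf
step 3: dist = v0:17,v1:inf,v2:inf,v3:10,v4:inf,v5:inf,v6:0,v7:2,v8:19
step 4: dist = v0:17,v1:inf,v2:inf,v3:10,v4:inf,v5:35,v6:0,v7:2,v8:19
step 5: dist = v0:17,v1:inf,v2:inf,v3:10,v4:inf,v5:35,v6:0,v7:2,v8:19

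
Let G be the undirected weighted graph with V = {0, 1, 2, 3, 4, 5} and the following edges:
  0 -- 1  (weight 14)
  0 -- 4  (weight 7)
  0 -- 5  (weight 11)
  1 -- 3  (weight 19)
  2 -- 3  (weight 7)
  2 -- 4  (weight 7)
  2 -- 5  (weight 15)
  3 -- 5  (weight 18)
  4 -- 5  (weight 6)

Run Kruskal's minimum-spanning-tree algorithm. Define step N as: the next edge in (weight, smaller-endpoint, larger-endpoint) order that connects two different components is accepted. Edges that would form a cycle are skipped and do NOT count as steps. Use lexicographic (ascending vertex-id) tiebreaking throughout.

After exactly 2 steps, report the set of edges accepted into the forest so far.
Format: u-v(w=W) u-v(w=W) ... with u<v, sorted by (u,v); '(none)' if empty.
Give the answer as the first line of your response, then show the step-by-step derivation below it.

0-4(w=7) 4-5(w=6)

step 1: add edge 4-5 (w=6); MST = {4-5(w=6)}
step 2: add edge 0-4 (w=7); MST = {0-4(w=7) 4-5(w=6)}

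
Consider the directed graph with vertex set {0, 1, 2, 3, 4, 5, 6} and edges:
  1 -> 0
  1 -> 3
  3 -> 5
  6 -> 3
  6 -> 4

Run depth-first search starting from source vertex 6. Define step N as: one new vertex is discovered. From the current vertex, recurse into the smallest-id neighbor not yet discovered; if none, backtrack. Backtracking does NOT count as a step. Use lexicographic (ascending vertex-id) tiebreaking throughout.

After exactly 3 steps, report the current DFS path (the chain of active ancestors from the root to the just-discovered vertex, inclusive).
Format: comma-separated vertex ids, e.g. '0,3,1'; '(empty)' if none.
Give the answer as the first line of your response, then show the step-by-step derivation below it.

6,3,5

step 1: discover 6; path=6; order=6
step 2: discover 3; path=6>3; order=6,3
step 3: discover 5; path=6>3>5; order=6,3,5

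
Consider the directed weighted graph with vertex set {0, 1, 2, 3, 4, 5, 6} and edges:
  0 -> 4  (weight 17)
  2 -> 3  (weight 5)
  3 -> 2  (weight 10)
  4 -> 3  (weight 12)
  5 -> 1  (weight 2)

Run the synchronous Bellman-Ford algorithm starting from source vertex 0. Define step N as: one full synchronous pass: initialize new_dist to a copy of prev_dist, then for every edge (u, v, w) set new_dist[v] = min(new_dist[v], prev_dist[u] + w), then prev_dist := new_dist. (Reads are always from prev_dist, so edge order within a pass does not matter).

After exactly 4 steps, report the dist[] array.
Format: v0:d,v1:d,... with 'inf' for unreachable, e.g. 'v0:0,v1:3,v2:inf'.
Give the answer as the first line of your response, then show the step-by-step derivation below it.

v0:0,v1:inf,v2:39,v3:29,v4:17,v5:inf,v6:inf

step 1: dist = v0:0,v1:inf,v2:inf,v3:inf,v4:17,v5:inf,v6:inf
step 2: dist = v0:0,v1:inf,v2:inf,v3:29,v4:17,v5:inf,v6:inf
step 3: dist = v0:0,v1:inf,v2:39,v3:29,v4:17,v5:inf,v6:inf
step 4: dist = v0:0,v1:inf,v2:39,v3:29,v4:17,v5:inf,v6:inf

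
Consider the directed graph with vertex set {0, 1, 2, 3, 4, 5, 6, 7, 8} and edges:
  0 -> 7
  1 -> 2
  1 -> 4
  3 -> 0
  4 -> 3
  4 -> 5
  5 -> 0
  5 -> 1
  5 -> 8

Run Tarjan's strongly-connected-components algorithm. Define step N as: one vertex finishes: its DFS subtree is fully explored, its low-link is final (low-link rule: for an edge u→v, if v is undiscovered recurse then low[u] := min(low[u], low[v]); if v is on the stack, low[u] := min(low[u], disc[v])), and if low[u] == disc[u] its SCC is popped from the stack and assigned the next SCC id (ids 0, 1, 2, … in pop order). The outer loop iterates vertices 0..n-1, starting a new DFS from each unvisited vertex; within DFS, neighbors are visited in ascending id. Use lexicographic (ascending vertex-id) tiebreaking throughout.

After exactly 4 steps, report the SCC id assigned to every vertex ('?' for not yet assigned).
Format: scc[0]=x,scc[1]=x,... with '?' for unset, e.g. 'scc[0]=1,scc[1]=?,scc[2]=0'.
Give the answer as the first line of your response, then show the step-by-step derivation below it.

scc[0]=1,scc[1]=?,scc[2]=2,scc[3]=3,scc[4]=?,scc[5]=?,scc[6]=?,scc[7]=0,scc[8]=?

step 1: low=(low[0]=0,low[1]=?,low[2]=?,low[3]=?,low[4]=?,low[5]=?,low[6]=?,low[7]=1,low[8]=?); scc=(scc[0]=?,scc[1]=?,scc[2]=?,scc[3]=?,scc[4]=?,scc[5]=?,scc[6]=?,scc[7]=0,scc[8]=?)
step 2: low=(low[0]=0,low[1]=?,low[2]=?,low[3]=?,low[4]=?,low[5]=?,low[6]=?,low[7]=1,low[8]=?); scc=(scc[0]=1,scc[1]=?,scc[2]=?,scc[3]=?,scc[4]=?,scc[5]=?,scc[6]=?,scc[7]=0,scc[8]=?)
step 3: low=(low[0]=0,low[1]=2,low[2]=3,low[3]=?,low[4]=?,low[5]=?,low[6]=?,low[7]=1,low[8]=?); scc=(scc[0]=1,scc[1]=?,scc[2]=2,scc[3]=?,scc[4]=?,scc[5]=?,scc[6]=?,scc[7]=0,scc[8]=?)
step 4: low=(low[0]=0,low[1]=2,low[2]=3,low[3]=5,low[4]=4,low[5]=?,low[6]=?,low[7]=1,low[8]=?); scc=(scc[0]=1,scc[1]=?,scc[2]=2,scc[3]=3,scc[4]=?,scc[5]=?,scc[6]=?,scc[7]=0,scc[8]=?)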